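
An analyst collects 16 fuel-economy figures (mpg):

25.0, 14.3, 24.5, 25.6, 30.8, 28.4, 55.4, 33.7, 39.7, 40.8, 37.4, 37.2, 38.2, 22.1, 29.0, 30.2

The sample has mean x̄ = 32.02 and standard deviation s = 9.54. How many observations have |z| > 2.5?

Cutoffs: x̄ ± 2.5s = [8.17, 55.87].
Every value lies within the cutoffs.

0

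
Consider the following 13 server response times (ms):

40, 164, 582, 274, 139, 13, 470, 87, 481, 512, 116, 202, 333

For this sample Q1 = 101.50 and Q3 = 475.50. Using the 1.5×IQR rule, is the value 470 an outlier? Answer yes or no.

IQR = Q3 − Q1 = 475.50 − 101.50 = 374.00.
Lower fence = Q1 − 1.5·IQR = 101.50 − 561.00 = -459.50.
Upper fence = Q3 + 1.5·IQR = 475.50 + 561.00 = 1036.50.
470 lies within [-459.50, 1036.50].

no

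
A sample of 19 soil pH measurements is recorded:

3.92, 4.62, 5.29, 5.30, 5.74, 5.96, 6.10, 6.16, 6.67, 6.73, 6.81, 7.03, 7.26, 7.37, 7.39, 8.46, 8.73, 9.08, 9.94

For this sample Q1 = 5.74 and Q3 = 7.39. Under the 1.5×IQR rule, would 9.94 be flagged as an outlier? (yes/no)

yes

IQR = Q3 − Q1 = 7.39 − 5.74 = 1.65.
Lower fence = Q1 − 1.5·IQR = 5.74 − 2.475 = 3.265.
Upper fence = Q3 + 1.5·IQR = 7.39 + 2.475 = 9.865.
9.94 lies above the upper fence.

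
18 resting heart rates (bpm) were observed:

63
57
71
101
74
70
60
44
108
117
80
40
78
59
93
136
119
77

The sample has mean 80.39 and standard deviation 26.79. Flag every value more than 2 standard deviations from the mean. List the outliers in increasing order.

136

Cutoffs at x̄ ± 2s: 80.39 ± 2·26.79 = [26.81, 133.97].
136: z = 2.08, |z| > 2 → outlier.
Every other value lies within [26.81, 133.97].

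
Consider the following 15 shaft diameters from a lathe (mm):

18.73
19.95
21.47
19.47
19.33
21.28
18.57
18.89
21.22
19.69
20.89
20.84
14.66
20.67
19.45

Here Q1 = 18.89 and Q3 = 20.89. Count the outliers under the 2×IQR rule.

1

IQR = 2.00; fences at 18.89 − 4.00 = 14.89 and 20.89 + 4.00 = 24.89.
Outside the cutoffs: 14.66.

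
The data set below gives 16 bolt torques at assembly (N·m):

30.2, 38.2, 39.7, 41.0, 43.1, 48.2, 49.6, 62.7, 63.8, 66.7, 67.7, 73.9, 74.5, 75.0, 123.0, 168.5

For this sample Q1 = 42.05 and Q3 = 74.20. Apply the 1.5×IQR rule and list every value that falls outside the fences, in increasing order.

123.0, 168.5

IQR = Q3 − Q1 = 74.20 − 42.05 = 32.15.
Lower fence = Q1 − 1.5·IQR = 42.05 − 48.225 = -6.175.
Upper fence = Q3 + 1.5·IQR = 74.20 + 48.225 = 122.425.
123.0 > 122.425 → outlier.
168.5 > 122.425 → outlier.
All remaining values lie within [-6.175, 122.425].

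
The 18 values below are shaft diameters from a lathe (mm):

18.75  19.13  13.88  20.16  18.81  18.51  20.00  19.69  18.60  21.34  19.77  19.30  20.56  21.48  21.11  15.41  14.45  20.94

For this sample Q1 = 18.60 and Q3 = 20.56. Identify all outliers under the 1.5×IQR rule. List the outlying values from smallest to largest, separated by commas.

13.88, 14.45, 15.41

IQR = Q3 − Q1 = 20.56 − 18.60 = 1.96.
Lower fence = Q1 − 1.5·IQR = 18.60 − 2.94 = 15.66.
Upper fence = Q3 + 1.5·IQR = 20.56 + 2.94 = 23.50.
13.88 < 15.66 → outlier.
14.45 < 15.66 → outlier.
15.41 < 15.66 → outlier.
All remaining values lie within [15.66, 23.50].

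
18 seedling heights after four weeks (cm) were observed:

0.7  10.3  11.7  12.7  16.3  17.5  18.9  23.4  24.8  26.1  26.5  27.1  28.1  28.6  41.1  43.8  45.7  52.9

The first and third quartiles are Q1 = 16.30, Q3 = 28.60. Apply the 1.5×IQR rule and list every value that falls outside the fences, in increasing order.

IQR = Q3 − Q1 = 28.60 − 16.30 = 12.30.
Lower fence = Q1 − 1.5·IQR = 16.30 − 18.45 = -2.15.
Upper fence = Q3 + 1.5·IQR = 28.60 + 18.45 = 47.05.
52.9 > 47.05 → outlier.
All remaining values lie within [-2.15, 47.05].

52.9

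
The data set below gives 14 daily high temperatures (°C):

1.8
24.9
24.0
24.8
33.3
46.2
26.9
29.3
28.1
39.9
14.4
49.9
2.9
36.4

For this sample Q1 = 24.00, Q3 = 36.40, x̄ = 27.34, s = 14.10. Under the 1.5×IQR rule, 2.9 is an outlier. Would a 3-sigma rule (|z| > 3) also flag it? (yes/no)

z = (2.9 − 27.34) / 14.10 = -1.73.
|z| = 1.73 ≤ 3.

no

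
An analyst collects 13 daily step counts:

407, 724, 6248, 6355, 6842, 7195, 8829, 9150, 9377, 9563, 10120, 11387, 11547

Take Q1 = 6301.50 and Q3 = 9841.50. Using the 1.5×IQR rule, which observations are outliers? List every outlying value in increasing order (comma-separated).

407, 724

IQR = Q3 − Q1 = 9841.50 − 6301.50 = 3540.00.
Lower fence = Q1 − 1.5·IQR = 6301.50 − 5310.00 = 991.50.
Upper fence = Q3 + 1.5·IQR = 9841.50 + 5310.00 = 15151.50.
407 < 991.50 → outlier.
724 < 991.50 → outlier.
All remaining values lie within [991.50, 15151.50].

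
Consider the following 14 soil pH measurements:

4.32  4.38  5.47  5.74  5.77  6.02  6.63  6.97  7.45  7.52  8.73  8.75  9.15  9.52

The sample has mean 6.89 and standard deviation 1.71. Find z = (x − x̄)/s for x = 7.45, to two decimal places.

z = (7.45 − 6.89) / 1.71 = 0.33.

0.33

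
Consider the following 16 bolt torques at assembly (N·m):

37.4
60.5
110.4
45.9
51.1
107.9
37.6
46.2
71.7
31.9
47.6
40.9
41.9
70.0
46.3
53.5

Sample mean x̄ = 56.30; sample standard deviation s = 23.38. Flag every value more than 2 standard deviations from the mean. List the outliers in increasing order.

107.9, 110.4

Cutoffs at x̄ ± 2s: 56.30 ± 2·23.38 = [9.54, 103.06].
107.9: z = 2.21, |z| > 2 → outlier.
110.4: z = 2.31, |z| > 2 → outlier.
Every other value lies within [9.54, 103.06].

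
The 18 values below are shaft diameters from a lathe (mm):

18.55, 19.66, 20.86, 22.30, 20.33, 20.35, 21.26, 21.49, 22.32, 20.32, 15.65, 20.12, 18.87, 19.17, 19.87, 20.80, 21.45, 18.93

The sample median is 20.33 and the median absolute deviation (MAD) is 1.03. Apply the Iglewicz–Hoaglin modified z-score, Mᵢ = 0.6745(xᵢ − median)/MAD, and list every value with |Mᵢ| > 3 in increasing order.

15.65

|Mᵢ| > 3 ⇔ |xᵢ − 20.33| > 3·1.03/0.6745 = 4.58.
So outliers lie outside [15.75, 24.91].
15.65: M = -3.06 → outlier.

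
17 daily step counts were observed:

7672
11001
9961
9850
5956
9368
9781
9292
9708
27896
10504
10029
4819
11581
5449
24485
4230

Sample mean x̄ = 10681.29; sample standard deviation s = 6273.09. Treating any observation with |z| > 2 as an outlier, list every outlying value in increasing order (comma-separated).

24485, 27896

Cutoffs at x̄ ± 2s: 10681.29 ± 2·6273.09 = [-1864.89, 23227.47].
24485: z = 2.20, |z| > 2 → outlier.
27896: z = 2.74, |z| > 2 → outlier.
Every other value lies within [-1864.89, 23227.47].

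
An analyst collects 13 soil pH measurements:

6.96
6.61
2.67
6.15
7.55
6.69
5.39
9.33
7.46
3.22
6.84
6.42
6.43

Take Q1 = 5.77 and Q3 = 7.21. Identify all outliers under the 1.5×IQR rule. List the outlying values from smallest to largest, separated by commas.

IQR = Q3 − Q1 = 7.21 − 5.77 = 1.44.
Lower fence = Q1 − 1.5·IQR = 5.77 − 2.16 = 3.61.
Upper fence = Q3 + 1.5·IQR = 7.21 + 2.16 = 9.37.
2.67 < 3.61 → outlier.
3.22 < 3.61 → outlier.
All remaining values lie within [3.61, 9.37].

2.67, 3.22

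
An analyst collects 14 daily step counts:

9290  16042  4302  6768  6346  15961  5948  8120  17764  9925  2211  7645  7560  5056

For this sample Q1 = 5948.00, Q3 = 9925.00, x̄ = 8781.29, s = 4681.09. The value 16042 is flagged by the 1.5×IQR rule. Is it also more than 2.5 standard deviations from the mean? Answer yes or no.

no

z = (16042 − 8781.29) / 4681.09 = 1.55.
|z| = 1.55 ≤ 2.5.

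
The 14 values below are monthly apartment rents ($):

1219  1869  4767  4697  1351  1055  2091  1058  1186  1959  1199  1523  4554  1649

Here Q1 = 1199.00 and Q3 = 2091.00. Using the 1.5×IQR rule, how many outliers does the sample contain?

IQR = 892.00; fences at 1199.00 − 1338.00 = -139.00 and 2091.00 + 1338.00 = 3429.00.
Outside the cutoffs: 4554, 4697, 4767.

3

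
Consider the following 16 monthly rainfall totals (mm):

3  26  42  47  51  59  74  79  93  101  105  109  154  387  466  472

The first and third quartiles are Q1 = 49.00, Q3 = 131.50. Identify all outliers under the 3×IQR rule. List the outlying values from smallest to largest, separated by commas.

387, 466, 472

IQR = Q3 − Q1 = 131.50 − 49.00 = 82.50.
Lower fence = Q1 − 3·IQR = 49.00 − 247.50 = -198.50.
Upper fence = Q3 + 3·IQR = 131.50 + 247.50 = 379.00.
387 > 379.00 → outlier.
466 > 379.00 → outlier.
472 > 379.00 → outlier.
All remaining values lie within [-198.50, 379.00].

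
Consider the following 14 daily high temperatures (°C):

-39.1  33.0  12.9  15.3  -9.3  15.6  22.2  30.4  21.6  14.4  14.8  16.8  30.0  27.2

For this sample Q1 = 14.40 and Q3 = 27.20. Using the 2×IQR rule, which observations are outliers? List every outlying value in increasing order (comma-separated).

IQR = Q3 − Q1 = 27.20 − 14.40 = 12.80.
Lower fence = Q1 − 2·IQR = 14.40 − 25.60 = -11.20.
Upper fence = Q3 + 2·IQR = 27.20 + 25.60 = 52.80.
-39.1 < -11.20 → outlier.
All remaining values lie within [-11.20, 52.80].

-39.1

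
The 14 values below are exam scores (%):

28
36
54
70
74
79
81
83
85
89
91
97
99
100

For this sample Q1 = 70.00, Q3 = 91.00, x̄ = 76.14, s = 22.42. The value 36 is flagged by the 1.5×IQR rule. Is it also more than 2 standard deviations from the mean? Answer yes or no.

no

z = (36 − 76.14) / 22.42 = -1.79.
|z| = 1.79 ≤ 2.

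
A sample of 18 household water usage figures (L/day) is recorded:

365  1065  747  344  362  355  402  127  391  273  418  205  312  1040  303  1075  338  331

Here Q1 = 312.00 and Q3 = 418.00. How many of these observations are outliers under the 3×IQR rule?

4

IQR = 106.00; fences at 312.00 − 318.00 = -6.00 and 418.00 + 318.00 = 736.00.
Outside the cutoffs: 747, 1040, 1065, 1075.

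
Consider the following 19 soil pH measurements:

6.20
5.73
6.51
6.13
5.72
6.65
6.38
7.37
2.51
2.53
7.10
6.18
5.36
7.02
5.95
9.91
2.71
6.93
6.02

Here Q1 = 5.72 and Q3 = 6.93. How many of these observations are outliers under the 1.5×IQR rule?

IQR = 1.21; fences at 5.72 − 1.815 = 3.905 and 6.93 + 1.815 = 8.745.
Outside the cutoffs: 2.51, 2.53, 2.71, 9.91.

4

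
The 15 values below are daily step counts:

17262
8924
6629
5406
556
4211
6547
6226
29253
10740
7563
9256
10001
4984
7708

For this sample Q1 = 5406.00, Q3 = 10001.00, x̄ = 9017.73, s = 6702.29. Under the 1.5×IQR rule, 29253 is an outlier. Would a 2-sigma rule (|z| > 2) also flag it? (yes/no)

yes

z = (29253 − 9017.73) / 6702.29 = 3.02.
|z| = 3.02 > 2.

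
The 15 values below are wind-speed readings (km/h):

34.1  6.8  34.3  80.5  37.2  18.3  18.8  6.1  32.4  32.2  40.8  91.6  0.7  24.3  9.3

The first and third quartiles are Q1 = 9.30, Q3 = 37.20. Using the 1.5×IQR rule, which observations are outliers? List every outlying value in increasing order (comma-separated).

80.5, 91.6

IQR = Q3 − Q1 = 37.20 − 9.30 = 27.90.
Lower fence = Q1 − 1.5·IQR = 9.30 − 41.85 = -32.55.
Upper fence = Q3 + 1.5·IQR = 37.20 + 41.85 = 79.05.
80.5 > 79.05 → outlier.
91.6 > 79.05 → outlier.
All remaining values lie within [-32.55, 79.05].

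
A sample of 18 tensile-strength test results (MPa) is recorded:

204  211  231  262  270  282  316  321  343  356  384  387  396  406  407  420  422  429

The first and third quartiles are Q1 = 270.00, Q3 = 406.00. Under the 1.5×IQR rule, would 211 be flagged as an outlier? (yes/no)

no

IQR = Q3 − Q1 = 406.00 − 270.00 = 136.00.
Lower fence = Q1 − 1.5·IQR = 270.00 − 204.00 = 66.00.
Upper fence = Q3 + 1.5·IQR = 406.00 + 204.00 = 610.00.
211 lies within [66.00, 610.00].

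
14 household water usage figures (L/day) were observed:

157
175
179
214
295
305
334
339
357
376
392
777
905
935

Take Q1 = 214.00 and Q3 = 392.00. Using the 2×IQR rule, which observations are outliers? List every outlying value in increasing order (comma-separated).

777, 905, 935

IQR = Q3 − Q1 = 392.00 − 214.00 = 178.00.
Lower fence = Q1 − 2·IQR = 214.00 − 356.00 = -142.00.
Upper fence = Q3 + 2·IQR = 392.00 + 356.00 = 748.00.
777 > 748.00 → outlier.
905 > 748.00 → outlier.
935 > 748.00 → outlier.
All remaining values lie within [-142.00, 748.00].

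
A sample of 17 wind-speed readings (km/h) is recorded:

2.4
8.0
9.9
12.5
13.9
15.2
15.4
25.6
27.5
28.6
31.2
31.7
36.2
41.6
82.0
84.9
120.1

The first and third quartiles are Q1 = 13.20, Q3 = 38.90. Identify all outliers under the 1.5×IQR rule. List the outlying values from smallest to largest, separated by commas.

IQR = Q3 − Q1 = 38.90 − 13.20 = 25.70.
Lower fence = Q1 − 1.5·IQR = 13.20 − 38.55 = -25.35.
Upper fence = Q3 + 1.5·IQR = 38.90 + 38.55 = 77.45.
82.0 > 77.45 → outlier.
84.9 > 77.45 → outlier.
120.1 > 77.45 → outlier.
All remaining values lie within [-25.35, 77.45].

82.0, 84.9, 120.1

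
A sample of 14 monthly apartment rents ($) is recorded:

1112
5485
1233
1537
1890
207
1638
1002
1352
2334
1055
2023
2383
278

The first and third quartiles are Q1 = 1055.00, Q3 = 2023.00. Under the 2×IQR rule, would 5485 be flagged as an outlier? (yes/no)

yes

IQR = Q3 − Q1 = 2023.00 − 1055.00 = 968.00.
Lower fence = Q1 − 2·IQR = 1055.00 − 1936.00 = -881.00.
Upper fence = Q3 + 2·IQR = 2023.00 + 1936.00 = 3959.00.
5485 lies above the upper fence.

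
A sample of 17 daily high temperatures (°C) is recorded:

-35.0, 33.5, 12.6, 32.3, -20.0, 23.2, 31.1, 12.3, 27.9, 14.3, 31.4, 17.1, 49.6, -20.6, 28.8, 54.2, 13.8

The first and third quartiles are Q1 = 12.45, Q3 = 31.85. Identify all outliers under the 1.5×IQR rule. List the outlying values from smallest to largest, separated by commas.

-35.0, -20.6, -20.0

IQR = Q3 − Q1 = 31.85 − 12.45 = 19.40.
Lower fence = Q1 − 1.5·IQR = 12.45 − 29.10 = -16.65.
Upper fence = Q3 + 1.5·IQR = 31.85 + 29.10 = 60.95.
-35.0 < -16.65 → outlier.
-20.6 < -16.65 → outlier.
-20.0 < -16.65 → outlier.
All remaining values lie within [-16.65, 60.95].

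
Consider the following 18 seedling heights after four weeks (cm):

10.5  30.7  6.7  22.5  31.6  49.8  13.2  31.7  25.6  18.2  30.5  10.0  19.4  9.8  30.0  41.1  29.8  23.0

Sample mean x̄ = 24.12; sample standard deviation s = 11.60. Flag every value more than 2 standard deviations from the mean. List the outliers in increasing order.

Cutoffs at x̄ ± 2s: 24.12 ± 2·11.60 = [0.92, 47.32].
49.8: z = 2.21, |z| > 2 → outlier.
Every other value lies within [0.92, 47.32].

49.8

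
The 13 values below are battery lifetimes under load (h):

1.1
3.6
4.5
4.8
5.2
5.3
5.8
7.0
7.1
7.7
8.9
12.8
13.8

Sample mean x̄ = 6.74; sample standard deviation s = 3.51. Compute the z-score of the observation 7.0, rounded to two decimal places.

0.07

z = (7.0 − 6.74) / 3.51 = 0.07.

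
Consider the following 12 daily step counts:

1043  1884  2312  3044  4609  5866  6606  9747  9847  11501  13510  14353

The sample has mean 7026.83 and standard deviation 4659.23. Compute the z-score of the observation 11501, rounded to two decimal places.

0.96

z = (11501 − 7026.83) / 4659.23 = 0.96.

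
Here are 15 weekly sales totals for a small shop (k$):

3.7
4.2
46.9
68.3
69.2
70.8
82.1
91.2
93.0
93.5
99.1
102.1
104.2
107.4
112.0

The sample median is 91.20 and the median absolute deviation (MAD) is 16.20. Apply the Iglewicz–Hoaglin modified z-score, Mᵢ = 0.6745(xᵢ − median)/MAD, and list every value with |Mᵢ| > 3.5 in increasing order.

|Mᵢ| > 3.5 ⇔ |xᵢ − 91.20| > 3.5·16.20/0.6745 = 84.06.
So outliers lie outside [7.14, 175.26].
3.7: M = -3.64 → outlier.
4.2: M = -3.62 → outlier.

3.7, 4.2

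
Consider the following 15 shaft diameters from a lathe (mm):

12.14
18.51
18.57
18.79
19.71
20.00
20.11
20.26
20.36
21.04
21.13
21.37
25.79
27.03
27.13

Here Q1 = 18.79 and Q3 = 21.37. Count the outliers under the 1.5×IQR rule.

4

IQR = 2.58; fences at 18.79 − 3.87 = 14.92 and 21.37 + 3.87 = 25.24.
Outside the cutoffs: 12.14, 25.79, 27.03, 27.13.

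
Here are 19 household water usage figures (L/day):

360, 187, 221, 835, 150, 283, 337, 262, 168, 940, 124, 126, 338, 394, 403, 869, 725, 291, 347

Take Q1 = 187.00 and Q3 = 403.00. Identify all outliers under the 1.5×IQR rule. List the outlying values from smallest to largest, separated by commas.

IQR = Q3 − Q1 = 403.00 − 187.00 = 216.00.
Lower fence = Q1 − 1.5·IQR = 187.00 − 324.00 = -137.00.
Upper fence = Q3 + 1.5·IQR = 403.00 + 324.00 = 727.00.
835 > 727.00 → outlier.
869 > 727.00 → outlier.
940 > 727.00 → outlier.
All remaining values lie within [-137.00, 727.00].

835, 869, 940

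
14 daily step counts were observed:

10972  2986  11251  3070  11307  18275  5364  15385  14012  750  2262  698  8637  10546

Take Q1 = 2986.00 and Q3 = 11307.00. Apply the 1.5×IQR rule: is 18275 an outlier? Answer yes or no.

no

IQR = Q3 − Q1 = 11307.00 − 2986.00 = 8321.00.
Lower fence = Q1 − 1.5·IQR = 2986.00 − 12481.50 = -9495.50.
Upper fence = Q3 + 1.5·IQR = 11307.00 + 12481.50 = 23788.50.
18275 lies within [-9495.50, 23788.50].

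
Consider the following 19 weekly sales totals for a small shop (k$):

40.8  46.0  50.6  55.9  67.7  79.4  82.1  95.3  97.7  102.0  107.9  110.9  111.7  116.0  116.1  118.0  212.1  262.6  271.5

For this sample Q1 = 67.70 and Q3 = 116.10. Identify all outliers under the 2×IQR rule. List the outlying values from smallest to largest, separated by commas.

262.6, 271.5

IQR = Q3 − Q1 = 116.10 − 67.70 = 48.40.
Lower fence = Q1 − 2·IQR = 67.70 − 96.80 = -29.10.
Upper fence = Q3 + 2·IQR = 116.10 + 96.80 = 212.90.
262.6 > 212.90 → outlier.
271.5 > 212.90 → outlier.
All remaining values lie within [-29.10, 212.90].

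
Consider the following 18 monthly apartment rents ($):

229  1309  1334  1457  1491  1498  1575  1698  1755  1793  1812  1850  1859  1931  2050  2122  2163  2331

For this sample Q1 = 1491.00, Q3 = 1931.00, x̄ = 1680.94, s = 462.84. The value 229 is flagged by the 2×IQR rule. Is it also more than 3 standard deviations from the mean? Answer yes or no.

yes

z = (229 − 1680.94) / 462.84 = -3.14.
|z| = 3.14 > 3.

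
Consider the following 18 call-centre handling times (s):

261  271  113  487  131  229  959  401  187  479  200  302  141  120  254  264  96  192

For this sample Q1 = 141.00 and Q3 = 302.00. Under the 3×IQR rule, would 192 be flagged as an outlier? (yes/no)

IQR = Q3 − Q1 = 302.00 − 141.00 = 161.00.
Lower fence = Q1 − 3·IQR = 141.00 − 483.00 = -342.00.
Upper fence = Q3 + 3·IQR = 302.00 + 483.00 = 785.00.
192 lies within [-342.00, 785.00].

no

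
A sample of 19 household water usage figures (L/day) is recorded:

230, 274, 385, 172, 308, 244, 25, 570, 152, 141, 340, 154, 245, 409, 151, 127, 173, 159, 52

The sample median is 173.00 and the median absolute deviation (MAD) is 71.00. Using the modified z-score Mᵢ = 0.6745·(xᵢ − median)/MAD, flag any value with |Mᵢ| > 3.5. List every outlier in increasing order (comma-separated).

|Mᵢ| > 3.5 ⇔ |xᵢ − 173.00| > 3.5·71.00/0.6745 = 368.42.
So outliers lie outside [-195.42, 541.42].
570: M = 3.77 → outlier.

570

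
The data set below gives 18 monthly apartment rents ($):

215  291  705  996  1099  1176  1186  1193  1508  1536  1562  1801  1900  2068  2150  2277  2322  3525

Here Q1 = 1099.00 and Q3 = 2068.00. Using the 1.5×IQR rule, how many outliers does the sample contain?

IQR = 969.00; fences at 1099.00 − 1453.50 = -354.50 and 2068.00 + 1453.50 = 3521.50.
Outside the cutoffs: 3525.

1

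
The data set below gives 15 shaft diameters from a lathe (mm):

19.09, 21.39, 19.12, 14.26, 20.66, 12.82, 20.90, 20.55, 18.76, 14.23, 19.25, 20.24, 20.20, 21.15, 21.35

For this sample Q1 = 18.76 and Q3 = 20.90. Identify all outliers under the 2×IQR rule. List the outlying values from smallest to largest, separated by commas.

12.82, 14.23, 14.26

IQR = Q3 − Q1 = 20.90 − 18.76 = 2.14.
Lower fence = Q1 − 2·IQR = 18.76 − 4.28 = 14.48.
Upper fence = Q3 + 2·IQR = 20.90 + 4.28 = 25.18.
12.82 < 14.48 → outlier.
14.23 < 14.48 → outlier.
14.26 < 14.48 → outlier.
All remaining values lie within [14.48, 25.18].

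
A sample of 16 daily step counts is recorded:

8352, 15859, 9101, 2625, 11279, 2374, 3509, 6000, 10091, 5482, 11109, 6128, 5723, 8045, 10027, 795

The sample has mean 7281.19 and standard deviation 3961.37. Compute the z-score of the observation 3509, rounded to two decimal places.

z = (3509 − 7281.19) / 3961.37 = -0.95.

-0.95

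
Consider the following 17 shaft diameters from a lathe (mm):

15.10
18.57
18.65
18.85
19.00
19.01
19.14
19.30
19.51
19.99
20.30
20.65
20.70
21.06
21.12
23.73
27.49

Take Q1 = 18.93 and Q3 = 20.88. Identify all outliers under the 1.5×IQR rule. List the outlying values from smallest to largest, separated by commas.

IQR = Q3 − Q1 = 20.88 − 18.93 = 1.95.
Lower fence = Q1 − 1.5·IQR = 18.93 − 2.925 = 16.005.
Upper fence = Q3 + 1.5·IQR = 20.88 + 2.925 = 23.805.
15.10 < 16.005 → outlier.
27.49 > 23.805 → outlier.
All remaining values lie within [16.005, 23.805].

15.10, 27.49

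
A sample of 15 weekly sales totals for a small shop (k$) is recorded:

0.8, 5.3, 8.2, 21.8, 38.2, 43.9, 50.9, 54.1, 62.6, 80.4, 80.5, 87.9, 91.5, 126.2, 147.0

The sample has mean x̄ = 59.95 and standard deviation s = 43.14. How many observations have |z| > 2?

Cutoffs: x̄ ± 2s = [-26.33, 146.23].
Outside the cutoffs: 147.0.

1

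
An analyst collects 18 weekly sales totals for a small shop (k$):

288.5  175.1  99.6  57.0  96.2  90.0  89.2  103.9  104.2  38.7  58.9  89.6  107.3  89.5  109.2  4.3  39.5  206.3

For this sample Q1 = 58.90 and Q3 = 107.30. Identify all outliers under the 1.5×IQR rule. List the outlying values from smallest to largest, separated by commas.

206.3, 288.5

IQR = Q3 − Q1 = 107.30 − 58.90 = 48.40.
Lower fence = Q1 − 1.5·IQR = 58.90 − 72.60 = -13.70.
Upper fence = Q3 + 1.5·IQR = 107.30 + 72.60 = 179.90.
206.3 > 179.90 → outlier.
288.5 > 179.90 → outlier.
All remaining values lie within [-13.70, 179.90].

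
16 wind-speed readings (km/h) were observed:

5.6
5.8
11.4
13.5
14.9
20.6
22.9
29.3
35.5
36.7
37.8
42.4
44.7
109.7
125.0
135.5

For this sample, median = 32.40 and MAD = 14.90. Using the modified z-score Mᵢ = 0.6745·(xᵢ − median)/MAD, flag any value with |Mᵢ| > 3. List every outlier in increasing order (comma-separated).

|Mᵢ| > 3 ⇔ |xᵢ − 32.40| > 3·14.90/0.6745 = 66.27.
So outliers lie outside [-33.87, 98.67].
109.7: M = 3.50 → outlier.
125.0: M = 4.19 → outlier.
135.5: M = 4.67 → outlier.

109.7, 125.0, 135.5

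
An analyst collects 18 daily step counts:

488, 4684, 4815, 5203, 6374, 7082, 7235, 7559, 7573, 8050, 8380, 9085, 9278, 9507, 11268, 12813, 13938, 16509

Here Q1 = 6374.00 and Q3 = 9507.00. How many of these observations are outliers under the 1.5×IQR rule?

IQR = 3133.00; fences at 6374.00 − 4699.50 = 1674.50 and 9507.00 + 4699.50 = 14206.50.
Outside the cutoffs: 488, 16509.

2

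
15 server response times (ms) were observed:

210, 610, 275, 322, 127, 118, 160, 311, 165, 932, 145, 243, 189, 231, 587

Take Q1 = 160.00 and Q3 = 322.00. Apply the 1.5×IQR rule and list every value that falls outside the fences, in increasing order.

587, 610, 932

IQR = Q3 − Q1 = 322.00 − 160.00 = 162.00.
Lower fence = Q1 − 1.5·IQR = 160.00 − 243.00 = -83.00.
Upper fence = Q3 + 1.5·IQR = 322.00 + 243.00 = 565.00.
587 > 565.00 → outlier.
610 > 565.00 → outlier.
932 > 565.00 → outlier.
All remaining values lie within [-83.00, 565.00].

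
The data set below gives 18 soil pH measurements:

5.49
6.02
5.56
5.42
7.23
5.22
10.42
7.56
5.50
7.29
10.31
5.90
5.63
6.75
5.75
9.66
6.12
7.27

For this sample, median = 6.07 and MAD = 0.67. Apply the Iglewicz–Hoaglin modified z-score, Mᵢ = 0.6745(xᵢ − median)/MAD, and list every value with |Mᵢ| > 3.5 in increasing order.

9.66, 10.31, 10.42

|Mᵢ| > 3.5 ⇔ |xᵢ − 6.07| > 3.5·0.67/0.6745 = 3.48.
So outliers lie outside [2.59, 9.55].
9.66: M = 3.61 → outlier.
10.31: M = 4.27 → outlier.
10.42: M = 4.38 → outlier.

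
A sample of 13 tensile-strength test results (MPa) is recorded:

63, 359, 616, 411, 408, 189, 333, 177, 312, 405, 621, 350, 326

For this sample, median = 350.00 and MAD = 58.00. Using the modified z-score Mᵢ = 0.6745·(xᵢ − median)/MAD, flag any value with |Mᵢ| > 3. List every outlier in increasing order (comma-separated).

|Mᵢ| > 3 ⇔ |xᵢ − 350.00| > 3·58.00/0.6745 = 257.97.
So outliers lie outside [92.03, 607.97].
63: M = -3.34 → outlier.
616: M = 3.09 → outlier.
621: M = 3.15 → outlier.

63, 616, 621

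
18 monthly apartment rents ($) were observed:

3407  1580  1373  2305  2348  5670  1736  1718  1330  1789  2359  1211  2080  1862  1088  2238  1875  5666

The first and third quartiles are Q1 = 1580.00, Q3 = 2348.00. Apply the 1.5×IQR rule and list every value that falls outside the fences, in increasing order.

5666, 5670

IQR = Q3 − Q1 = 2348.00 − 1580.00 = 768.00.
Lower fence = Q1 − 1.5·IQR = 1580.00 − 1152.00 = 428.00.
Upper fence = Q3 + 1.5·IQR = 2348.00 + 1152.00 = 3500.00.
5666 > 3500.00 → outlier.
5670 > 3500.00 → outlier.
All remaining values lie within [428.00, 3500.00].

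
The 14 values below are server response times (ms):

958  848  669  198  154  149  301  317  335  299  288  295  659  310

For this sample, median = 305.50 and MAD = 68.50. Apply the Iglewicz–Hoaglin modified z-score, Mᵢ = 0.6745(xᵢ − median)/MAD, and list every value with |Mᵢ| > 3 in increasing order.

|Mᵢ| > 3 ⇔ |xᵢ − 305.50| > 3·68.50/0.6745 = 304.67.
So outliers lie outside [0.83, 610.17].
659: M = 3.48 → outlier.
669: M = 3.58 → outlier.
848: M = 5.34 → outlier.
958: M = 6.42 → outlier.

659, 669, 848, 958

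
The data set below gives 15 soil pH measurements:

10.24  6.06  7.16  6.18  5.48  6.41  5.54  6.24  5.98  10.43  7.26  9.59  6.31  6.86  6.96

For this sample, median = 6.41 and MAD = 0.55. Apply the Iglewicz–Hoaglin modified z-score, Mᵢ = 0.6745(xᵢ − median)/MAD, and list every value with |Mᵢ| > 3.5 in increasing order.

9.59, 10.24, 10.43

|Mᵢ| > 3.5 ⇔ |xᵢ − 6.41| > 3.5·0.55/0.6745 = 2.85.
So outliers lie outside [3.56, 9.26].
9.59: M = 3.90 → outlier.
10.24: M = 4.70 → outlier.
10.43: M = 4.93 → outlier.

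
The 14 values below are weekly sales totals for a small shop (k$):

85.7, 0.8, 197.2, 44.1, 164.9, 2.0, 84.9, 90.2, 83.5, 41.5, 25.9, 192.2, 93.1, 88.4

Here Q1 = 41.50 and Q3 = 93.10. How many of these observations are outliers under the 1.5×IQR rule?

IQR = 51.60; fences at 41.50 − 77.40 = -35.90 and 93.10 + 77.40 = 170.50.
Outside the cutoffs: 192.2, 197.2.

2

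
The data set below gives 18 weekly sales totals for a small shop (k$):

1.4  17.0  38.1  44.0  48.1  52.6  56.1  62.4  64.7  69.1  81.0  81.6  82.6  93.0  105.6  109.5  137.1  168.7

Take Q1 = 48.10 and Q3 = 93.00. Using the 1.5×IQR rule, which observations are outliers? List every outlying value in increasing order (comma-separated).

168.7

IQR = Q3 − Q1 = 93.00 − 48.10 = 44.90.
Lower fence = Q1 − 1.5·IQR = 48.10 − 67.35 = -19.25.
Upper fence = Q3 + 1.5·IQR = 93.00 + 67.35 = 160.35.
168.7 > 160.35 → outlier.
All remaining values lie within [-19.25, 160.35].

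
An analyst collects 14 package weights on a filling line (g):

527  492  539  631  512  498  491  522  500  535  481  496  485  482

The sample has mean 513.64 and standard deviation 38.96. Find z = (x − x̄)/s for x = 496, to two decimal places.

z = (496 − 513.64) / 38.96 = -0.45.

-0.45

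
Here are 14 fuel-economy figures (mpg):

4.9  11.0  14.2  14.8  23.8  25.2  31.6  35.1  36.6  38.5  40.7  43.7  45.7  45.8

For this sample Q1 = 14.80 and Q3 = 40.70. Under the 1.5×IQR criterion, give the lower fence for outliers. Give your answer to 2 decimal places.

IQR = Q3 − Q1 = 40.70 − 14.80 = 25.90.
Lower fence = Q1 − 1.5·IQR = 14.80 − 38.85 = -24.05.
Upper fence = Q3 + 1.5·IQR = 40.70 + 38.85 = 79.55.

-24.05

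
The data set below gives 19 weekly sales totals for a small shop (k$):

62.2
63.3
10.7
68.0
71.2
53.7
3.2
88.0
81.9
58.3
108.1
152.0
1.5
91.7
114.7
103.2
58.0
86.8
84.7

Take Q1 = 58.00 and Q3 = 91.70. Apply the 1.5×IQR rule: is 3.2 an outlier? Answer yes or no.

yes

IQR = Q3 − Q1 = 91.70 − 58.00 = 33.70.
Lower fence = Q1 − 1.5·IQR = 58.00 − 50.55 = 7.45.
Upper fence = Q3 + 1.5·IQR = 91.70 + 50.55 = 142.25.
3.2 lies below the lower fence.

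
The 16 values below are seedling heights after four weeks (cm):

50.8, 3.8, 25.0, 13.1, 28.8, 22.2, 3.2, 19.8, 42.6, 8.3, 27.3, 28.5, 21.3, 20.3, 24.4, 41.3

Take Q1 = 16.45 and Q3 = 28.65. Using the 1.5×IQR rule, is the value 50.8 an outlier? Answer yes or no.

yes

IQR = Q3 − Q1 = 28.65 − 16.45 = 12.20.
Lower fence = Q1 − 1.5·IQR = 16.45 − 18.30 = -1.85.
Upper fence = Q3 + 1.5·IQR = 28.65 + 18.30 = 46.95.
50.8 lies above the upper fence.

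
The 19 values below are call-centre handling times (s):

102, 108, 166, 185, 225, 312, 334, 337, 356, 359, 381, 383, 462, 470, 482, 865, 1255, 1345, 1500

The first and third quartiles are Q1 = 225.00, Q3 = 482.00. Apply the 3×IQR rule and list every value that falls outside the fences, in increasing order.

IQR = Q3 − Q1 = 482.00 − 225.00 = 257.00.
Lower fence = Q1 − 3·IQR = 225.00 − 771.00 = -546.00.
Upper fence = Q3 + 3·IQR = 482.00 + 771.00 = 1253.00.
1255 > 1253.00 → outlier.
1345 > 1253.00 → outlier.
1500 > 1253.00 → outlier.
All remaining values lie within [-546.00, 1253.00].

1255, 1345, 1500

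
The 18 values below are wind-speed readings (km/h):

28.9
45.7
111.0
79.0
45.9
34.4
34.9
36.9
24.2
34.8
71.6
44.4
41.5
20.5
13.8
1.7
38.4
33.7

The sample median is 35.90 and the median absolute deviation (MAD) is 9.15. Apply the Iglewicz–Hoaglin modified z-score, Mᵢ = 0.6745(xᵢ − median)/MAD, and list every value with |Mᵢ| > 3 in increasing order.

|Mᵢ| > 3 ⇔ |xᵢ − 35.90| > 3·9.15/0.6745 = 40.70.
So outliers lie outside [-4.80, 76.60].
79.0: M = 3.18 → outlier.
111.0: M = 5.54 → outlier.

79.0, 111.0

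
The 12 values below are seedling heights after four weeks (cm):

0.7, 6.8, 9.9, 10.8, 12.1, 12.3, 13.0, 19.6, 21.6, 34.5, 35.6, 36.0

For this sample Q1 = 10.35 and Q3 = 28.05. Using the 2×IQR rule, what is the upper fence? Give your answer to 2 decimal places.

63.45

IQR = Q3 − Q1 = 28.05 − 10.35 = 17.70.
Lower fence = Q1 − 2·IQR = 10.35 − 35.40 = -25.05.
Upper fence = Q3 + 2·IQR = 28.05 + 35.40 = 63.45.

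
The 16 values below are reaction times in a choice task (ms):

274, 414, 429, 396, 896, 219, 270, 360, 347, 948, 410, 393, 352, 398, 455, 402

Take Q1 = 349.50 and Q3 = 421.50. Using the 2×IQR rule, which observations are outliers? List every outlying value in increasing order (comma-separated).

IQR = Q3 − Q1 = 421.50 − 349.50 = 72.00.
Lower fence = Q1 − 2·IQR = 349.50 − 144.00 = 205.50.
Upper fence = Q3 + 2·IQR = 421.50 + 144.00 = 565.50.
896 > 565.50 → outlier.
948 > 565.50 → outlier.
All remaining values lie within [205.50, 565.50].

896, 948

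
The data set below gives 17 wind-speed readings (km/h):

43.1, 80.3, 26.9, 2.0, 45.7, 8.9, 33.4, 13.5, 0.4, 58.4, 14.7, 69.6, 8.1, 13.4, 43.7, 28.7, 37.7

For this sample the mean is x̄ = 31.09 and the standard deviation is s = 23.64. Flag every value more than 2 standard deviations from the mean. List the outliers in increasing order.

80.3

Cutoffs at x̄ ± 2s: 31.09 ± 2·23.64 = [-16.19, 78.37].
80.3: z = 2.08, |z| > 2 → outlier.
Every other value lies within [-16.19, 78.37].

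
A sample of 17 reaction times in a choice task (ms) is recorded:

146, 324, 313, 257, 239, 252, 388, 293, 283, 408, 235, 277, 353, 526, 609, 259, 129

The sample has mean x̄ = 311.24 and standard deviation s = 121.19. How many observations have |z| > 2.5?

0

Cutoffs: x̄ ± 2.5s = [8.265, 614.215].
Every value lies within the cutoffs.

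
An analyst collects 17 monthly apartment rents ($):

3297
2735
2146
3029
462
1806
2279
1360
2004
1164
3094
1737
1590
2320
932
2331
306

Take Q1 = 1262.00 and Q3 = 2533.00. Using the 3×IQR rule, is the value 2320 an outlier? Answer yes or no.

no

IQR = Q3 − Q1 = 2533.00 − 1262.00 = 1271.00.
Lower fence = Q1 − 3·IQR = 1262.00 − 3813.00 = -2551.00.
Upper fence = Q3 + 3·IQR = 2533.00 + 3813.00 = 6346.00.
2320 lies within [-2551.00, 6346.00].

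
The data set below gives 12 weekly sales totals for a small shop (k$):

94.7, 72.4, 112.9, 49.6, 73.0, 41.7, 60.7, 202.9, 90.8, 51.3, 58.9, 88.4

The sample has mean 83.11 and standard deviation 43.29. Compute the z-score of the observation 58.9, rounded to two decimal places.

z = (58.9 − 83.11) / 43.29 = -0.56.

-0.56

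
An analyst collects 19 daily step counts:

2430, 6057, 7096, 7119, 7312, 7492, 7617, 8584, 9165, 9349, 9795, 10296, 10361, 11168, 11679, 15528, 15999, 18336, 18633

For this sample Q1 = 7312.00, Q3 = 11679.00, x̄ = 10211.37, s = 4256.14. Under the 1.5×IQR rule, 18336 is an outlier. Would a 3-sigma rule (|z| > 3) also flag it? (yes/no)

no

z = (18336 − 10211.37) / 4256.14 = 1.91.
|z| = 1.91 ≤ 3.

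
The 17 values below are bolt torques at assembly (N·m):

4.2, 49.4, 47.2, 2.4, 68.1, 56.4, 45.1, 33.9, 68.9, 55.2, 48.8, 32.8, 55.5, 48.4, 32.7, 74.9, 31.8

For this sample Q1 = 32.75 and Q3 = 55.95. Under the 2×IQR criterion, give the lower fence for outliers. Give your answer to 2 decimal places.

IQR = Q3 − Q1 = 55.95 − 32.75 = 23.20.
Lower fence = Q1 − 2·IQR = 32.75 − 46.40 = -13.65.
Upper fence = Q3 + 2·IQR = 55.95 + 46.40 = 102.35.

-13.65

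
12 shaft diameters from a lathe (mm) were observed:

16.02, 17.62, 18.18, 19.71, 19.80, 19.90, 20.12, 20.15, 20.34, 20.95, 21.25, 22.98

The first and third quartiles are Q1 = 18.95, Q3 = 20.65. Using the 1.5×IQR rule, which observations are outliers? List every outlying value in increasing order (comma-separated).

16.02

IQR = Q3 − Q1 = 20.65 − 18.95 = 1.70.
Lower fence = Q1 − 1.5·IQR = 18.95 − 2.55 = 16.40.
Upper fence = Q3 + 1.5·IQR = 20.65 + 2.55 = 23.20.
16.02 < 16.40 → outlier.
All remaining values lie within [16.40, 23.20].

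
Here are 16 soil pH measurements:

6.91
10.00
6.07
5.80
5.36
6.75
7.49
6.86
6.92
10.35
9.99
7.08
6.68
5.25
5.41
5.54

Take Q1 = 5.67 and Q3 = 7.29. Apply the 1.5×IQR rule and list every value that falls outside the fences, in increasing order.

9.99, 10.00, 10.35

IQR = Q3 − Q1 = 7.29 − 5.67 = 1.62.
Lower fence = Q1 − 1.5·IQR = 5.67 − 2.43 = 3.24.
Upper fence = Q3 + 1.5·IQR = 7.29 + 2.43 = 9.72.
9.99 > 9.72 → outlier.
10.00 > 9.72 → outlier.
10.35 > 9.72 → outlier.
All remaining values lie within [3.24, 9.72].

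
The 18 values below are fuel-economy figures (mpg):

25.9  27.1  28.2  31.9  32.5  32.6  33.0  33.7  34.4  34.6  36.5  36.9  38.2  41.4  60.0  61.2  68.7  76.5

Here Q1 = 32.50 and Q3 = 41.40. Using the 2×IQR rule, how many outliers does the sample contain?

IQR = 8.90; fences at 32.50 − 17.80 = 14.70 and 41.40 + 17.80 = 59.20.
Outside the cutoffs: 60.0, 61.2, 68.7, 76.5.

4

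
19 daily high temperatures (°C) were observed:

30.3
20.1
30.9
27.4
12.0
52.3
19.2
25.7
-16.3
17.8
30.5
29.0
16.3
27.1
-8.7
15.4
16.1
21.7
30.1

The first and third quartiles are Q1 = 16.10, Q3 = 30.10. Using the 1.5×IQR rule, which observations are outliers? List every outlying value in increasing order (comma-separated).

IQR = Q3 − Q1 = 30.10 − 16.10 = 14.00.
Lower fence = Q1 − 1.5·IQR = 16.10 − 21.00 = -4.90.
Upper fence = Q3 + 1.5·IQR = 30.10 + 21.00 = 51.10.
-16.3 < -4.90 → outlier.
-8.7 < -4.90 → outlier.
52.3 > 51.10 → outlier.
All remaining values lie within [-4.90, 51.10].

-16.3, -8.7, 52.3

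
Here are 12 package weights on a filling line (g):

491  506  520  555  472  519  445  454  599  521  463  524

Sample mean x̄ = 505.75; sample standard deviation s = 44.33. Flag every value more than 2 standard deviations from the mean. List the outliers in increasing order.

599

Cutoffs at x̄ ± 2s: 505.75 ± 2·44.33 = [417.09, 594.41].
599: z = 2.10, |z| > 2 → outlier.
Every other value lies within [417.09, 594.41].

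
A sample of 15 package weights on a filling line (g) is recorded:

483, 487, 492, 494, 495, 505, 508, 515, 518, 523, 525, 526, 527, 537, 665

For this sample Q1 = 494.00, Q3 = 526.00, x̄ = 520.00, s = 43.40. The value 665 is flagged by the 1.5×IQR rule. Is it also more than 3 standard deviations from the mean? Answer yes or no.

yes

z = (665 − 520.00) / 43.40 = 3.34.
|z| = 3.34 > 3.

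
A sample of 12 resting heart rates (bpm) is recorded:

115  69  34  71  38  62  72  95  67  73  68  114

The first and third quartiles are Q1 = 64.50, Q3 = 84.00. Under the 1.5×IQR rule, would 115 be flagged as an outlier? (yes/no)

IQR = Q3 − Q1 = 84.00 − 64.50 = 19.50.
Lower fence = Q1 − 1.5·IQR = 64.50 − 29.25 = 35.25.
Upper fence = Q3 + 1.5·IQR = 84.00 + 29.25 = 113.25.
115 lies above the upper fence.

yes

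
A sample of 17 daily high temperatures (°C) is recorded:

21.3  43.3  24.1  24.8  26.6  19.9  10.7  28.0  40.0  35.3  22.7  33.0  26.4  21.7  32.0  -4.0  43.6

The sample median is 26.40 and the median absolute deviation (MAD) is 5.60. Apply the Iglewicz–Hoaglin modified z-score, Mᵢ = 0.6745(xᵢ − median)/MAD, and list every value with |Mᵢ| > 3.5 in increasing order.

-4.0

|Mᵢ| > 3.5 ⇔ |xᵢ − 26.40| > 3.5·5.60/0.6745 = 29.06.
So outliers lie outside [-2.66, 55.46].
-4.0: M = -3.66 → outlier.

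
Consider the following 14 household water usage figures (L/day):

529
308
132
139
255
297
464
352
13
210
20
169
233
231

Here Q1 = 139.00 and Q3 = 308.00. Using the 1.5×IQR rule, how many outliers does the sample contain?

0

IQR = 169.00; fences at 139.00 − 253.50 = -114.50 and 308.00 + 253.50 = 561.50.
Every value lies within the cutoffs.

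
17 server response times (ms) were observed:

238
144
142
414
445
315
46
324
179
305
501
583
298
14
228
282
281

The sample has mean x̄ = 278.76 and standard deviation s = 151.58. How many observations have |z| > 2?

Cutoffs: x̄ ± 2s = [-24.40, 581.92].
Outside the cutoffs: 583.

1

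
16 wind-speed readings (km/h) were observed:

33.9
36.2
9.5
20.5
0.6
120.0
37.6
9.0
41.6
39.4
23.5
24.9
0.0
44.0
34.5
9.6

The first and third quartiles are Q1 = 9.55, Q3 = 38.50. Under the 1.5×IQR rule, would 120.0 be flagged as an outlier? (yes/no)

IQR = Q3 − Q1 = 38.50 − 9.55 = 28.95.
Lower fence = Q1 − 1.5·IQR = 9.55 − 43.425 = -33.875.
Upper fence = Q3 + 1.5·IQR = 38.50 + 43.425 = 81.925.
120.0 lies above the upper fence.

yes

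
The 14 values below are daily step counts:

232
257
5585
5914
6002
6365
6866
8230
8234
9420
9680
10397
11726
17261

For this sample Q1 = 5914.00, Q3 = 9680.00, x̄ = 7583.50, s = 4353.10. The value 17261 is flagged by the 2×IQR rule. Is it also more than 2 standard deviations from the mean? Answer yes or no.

yes

z = (17261 − 7583.50) / 4353.10 = 2.22.
|z| = 2.22 > 2.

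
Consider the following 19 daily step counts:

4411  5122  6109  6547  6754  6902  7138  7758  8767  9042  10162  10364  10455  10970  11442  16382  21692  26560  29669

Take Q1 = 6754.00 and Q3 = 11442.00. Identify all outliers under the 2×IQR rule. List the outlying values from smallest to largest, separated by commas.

21692, 26560, 29669

IQR = Q3 − Q1 = 11442.00 − 6754.00 = 4688.00.
Lower fence = Q1 − 2·IQR = 6754.00 − 9376.00 = -2622.00.
Upper fence = Q3 + 2·IQR = 11442.00 + 9376.00 = 20818.00.
21692 > 20818.00 → outlier.
26560 > 20818.00 → outlier.
29669 > 20818.00 → outlier.
All remaining values lie within [-2622.00, 20818.00].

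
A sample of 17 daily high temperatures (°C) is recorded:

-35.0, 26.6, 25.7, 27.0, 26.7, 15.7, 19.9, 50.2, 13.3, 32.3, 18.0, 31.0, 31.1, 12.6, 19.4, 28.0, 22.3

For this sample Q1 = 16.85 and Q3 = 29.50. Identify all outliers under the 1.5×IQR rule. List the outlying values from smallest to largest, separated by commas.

IQR = Q3 − Q1 = 29.50 − 16.85 = 12.65.
Lower fence = Q1 − 1.5·IQR = 16.85 − 18.975 = -2.125.
Upper fence = Q3 + 1.5·IQR = 29.50 + 18.975 = 48.475.
-35.0 < -2.125 → outlier.
50.2 > 48.475 → outlier.
All remaining values lie within [-2.125, 48.475].

-35.0, 50.2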